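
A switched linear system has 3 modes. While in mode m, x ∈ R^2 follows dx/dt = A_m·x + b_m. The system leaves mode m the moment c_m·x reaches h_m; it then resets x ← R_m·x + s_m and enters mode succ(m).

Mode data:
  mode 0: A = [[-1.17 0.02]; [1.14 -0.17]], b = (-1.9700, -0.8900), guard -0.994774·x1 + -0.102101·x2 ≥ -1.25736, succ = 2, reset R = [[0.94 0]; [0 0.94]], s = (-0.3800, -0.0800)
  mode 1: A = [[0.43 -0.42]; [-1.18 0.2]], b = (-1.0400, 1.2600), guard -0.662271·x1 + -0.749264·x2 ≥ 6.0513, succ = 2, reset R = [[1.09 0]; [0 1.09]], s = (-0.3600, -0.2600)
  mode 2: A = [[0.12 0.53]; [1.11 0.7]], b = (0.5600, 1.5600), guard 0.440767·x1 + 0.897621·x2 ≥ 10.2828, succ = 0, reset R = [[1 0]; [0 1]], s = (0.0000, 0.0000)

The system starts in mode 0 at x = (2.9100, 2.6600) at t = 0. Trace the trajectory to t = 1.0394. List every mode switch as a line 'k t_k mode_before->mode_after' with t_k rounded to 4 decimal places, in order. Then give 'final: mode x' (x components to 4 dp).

Mode 0: guard c·x = -1.2574 hit at Δt = 0.4806 (t = 0.4806), x⁻ = (0.9558, 3.0025) → reset → x⁺ = (0.5185, 2.7423), jump to mode 2
Mode 2: flow for 0.5588 to horizon, guard not reached → x = (2.1577, 6.0296)

1 0.4806 0->2
final: 2 2.1577 6.0296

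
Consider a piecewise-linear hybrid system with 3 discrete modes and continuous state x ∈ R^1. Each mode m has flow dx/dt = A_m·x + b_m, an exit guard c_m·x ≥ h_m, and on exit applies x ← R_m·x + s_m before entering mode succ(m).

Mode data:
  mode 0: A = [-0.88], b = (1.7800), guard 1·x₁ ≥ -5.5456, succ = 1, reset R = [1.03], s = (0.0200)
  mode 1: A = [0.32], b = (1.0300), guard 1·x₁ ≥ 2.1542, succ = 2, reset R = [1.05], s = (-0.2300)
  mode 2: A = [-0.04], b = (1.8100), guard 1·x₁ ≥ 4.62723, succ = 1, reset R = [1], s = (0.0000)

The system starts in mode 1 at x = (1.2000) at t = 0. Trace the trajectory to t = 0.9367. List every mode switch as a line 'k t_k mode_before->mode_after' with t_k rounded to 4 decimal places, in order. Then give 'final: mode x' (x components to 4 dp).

Mode 1: guard c·x = 2.1542 hit at Δt = 0.6110 (t = 0.6110), x⁻ = (2.1542) → reset → x⁺ = (2.0319), jump to mode 2
Mode 2: flow for 0.3257 to horizon, guard not reached → x = (2.5913)

1 0.6110 1->2
final: 2 2.5913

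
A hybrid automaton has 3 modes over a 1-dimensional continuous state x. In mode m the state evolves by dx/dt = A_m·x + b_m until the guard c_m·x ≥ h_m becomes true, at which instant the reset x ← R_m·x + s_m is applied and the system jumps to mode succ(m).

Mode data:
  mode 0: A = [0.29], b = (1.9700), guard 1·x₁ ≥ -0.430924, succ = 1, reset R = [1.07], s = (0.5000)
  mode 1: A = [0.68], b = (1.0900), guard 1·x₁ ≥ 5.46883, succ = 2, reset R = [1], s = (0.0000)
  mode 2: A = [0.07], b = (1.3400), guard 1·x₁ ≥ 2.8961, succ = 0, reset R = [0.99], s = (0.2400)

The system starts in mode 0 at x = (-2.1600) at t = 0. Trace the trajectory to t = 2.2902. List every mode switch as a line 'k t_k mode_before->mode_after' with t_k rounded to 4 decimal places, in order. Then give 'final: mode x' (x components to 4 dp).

Mode 0: guard c·x = -0.4309 hit at Δt = 1.0936 (t = 1.0936), x⁻ = (-0.4309) → reset → x⁺ = (0.0389), jump to mode 1
Mode 1: flow for 1.1966 to horizon, guard not reached → x = (2.1014)

1 1.0936 0->1
final: 1 2.1014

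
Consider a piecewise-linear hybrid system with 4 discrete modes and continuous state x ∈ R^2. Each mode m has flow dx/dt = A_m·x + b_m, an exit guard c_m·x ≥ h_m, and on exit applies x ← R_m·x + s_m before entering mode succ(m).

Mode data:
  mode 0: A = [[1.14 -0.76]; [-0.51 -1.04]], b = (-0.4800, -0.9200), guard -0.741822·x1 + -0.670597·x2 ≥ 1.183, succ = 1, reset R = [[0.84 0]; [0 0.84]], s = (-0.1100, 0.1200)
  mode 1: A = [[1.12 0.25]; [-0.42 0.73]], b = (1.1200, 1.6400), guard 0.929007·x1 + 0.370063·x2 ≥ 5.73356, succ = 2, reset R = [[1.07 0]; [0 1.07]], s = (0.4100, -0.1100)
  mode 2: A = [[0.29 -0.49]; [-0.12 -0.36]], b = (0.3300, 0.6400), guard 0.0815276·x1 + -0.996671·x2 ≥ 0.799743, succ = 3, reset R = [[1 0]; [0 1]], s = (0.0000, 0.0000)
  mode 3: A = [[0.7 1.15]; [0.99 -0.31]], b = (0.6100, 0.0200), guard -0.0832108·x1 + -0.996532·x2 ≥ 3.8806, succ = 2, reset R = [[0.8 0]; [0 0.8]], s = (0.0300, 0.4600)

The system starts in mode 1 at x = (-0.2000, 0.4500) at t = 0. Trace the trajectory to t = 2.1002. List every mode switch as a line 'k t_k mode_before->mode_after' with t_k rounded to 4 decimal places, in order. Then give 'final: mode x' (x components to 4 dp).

1 1.4237 1->2
final: 2 5.1205 3.4980

Mode 1: guard c·x = 5.7336 hit at Δt = 1.4237 (t = 1.4237), x⁻ = (4.4762, 4.2563) → reset → x⁺ = (5.1996, 4.4442), jump to mode 2
Mode 2: flow for 0.6765 to horizon, guard not reached → x = (5.1205, 3.4980)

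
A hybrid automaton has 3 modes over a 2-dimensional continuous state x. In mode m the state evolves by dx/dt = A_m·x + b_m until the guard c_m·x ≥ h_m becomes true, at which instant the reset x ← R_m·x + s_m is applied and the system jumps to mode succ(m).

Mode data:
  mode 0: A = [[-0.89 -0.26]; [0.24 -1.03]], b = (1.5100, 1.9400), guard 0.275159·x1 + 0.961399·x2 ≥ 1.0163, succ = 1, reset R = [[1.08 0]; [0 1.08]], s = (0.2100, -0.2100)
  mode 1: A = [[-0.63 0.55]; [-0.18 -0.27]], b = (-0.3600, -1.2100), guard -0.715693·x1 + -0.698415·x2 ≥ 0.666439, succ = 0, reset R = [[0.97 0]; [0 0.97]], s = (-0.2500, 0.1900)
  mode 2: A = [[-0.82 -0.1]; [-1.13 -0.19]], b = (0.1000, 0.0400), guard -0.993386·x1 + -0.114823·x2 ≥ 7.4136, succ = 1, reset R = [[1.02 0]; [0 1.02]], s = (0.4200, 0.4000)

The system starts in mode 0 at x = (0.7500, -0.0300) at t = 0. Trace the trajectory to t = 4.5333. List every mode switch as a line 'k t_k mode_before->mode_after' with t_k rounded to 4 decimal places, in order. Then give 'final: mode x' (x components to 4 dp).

Mode 0: guard c·x = 1.0163 hit at Δt = 0.4539 (t = 0.4539), x⁻ = (1.0236, 0.7641) → reset → x⁺ = (1.3155, 0.6153), jump to mode 1
Mode 1: guard c·x = 0.6664 hit at Δt = 1.3011 (t = 1.7550), x⁻ = (0.0705, -1.0264) → reset → x⁺ = (-0.1816, -0.8056), jump to mode 0
Mode 0: guard c·x = 1.0163 hit at Δt = 0.8556 (t = 2.6106), x⁻ = (0.7857, 0.8322) → reset → x⁺ = (1.0585, 0.6888), jump to mode 1
Mode 1: guard c·x = 0.6664 hit at Δt = 1.3042 (t = 3.9147), x⁻ = (-0.0057, -0.9484) → reset → x⁺ = (-0.2555, -0.7299), jump to mode 0
Mode 0: flow for 0.6186 to horizon, guard not reached → x = (0.5693, 0.5294)

1 0.4539 0->1
2 1.7550 1->0
3 2.6106 0->1
4 3.9147 1->0
final: 0 0.5693 0.5294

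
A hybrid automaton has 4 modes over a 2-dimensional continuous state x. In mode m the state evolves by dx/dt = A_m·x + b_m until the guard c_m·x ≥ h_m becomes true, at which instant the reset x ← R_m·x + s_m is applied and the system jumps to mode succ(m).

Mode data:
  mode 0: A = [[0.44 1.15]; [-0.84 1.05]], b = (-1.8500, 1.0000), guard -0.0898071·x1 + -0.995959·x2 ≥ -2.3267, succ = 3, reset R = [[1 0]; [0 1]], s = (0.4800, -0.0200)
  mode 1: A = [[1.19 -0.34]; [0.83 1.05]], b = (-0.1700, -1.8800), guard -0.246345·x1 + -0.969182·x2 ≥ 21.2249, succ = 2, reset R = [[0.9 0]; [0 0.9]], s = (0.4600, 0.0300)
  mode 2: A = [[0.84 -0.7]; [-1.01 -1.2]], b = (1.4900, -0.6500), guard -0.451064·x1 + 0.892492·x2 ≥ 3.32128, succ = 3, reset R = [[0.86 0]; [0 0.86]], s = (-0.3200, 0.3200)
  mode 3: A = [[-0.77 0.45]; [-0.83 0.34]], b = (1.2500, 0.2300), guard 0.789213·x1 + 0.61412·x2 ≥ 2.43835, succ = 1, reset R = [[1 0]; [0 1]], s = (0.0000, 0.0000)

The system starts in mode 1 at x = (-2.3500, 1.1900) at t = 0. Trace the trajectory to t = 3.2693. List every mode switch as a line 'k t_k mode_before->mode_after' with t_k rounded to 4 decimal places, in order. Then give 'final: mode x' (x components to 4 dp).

1 1.5767 1->2
2 2.3443 2->3
final: 3 -3.4121 4.4201

Mode 1: guard c·x = 21.2249 hit at Δt = 1.5767 (t = 1.5767), x⁻ = (-11.9992, -18.8499) → reset → x⁺ = (-10.3393, -16.9349), jump to mode 2
Mode 2: guard c·x = 3.3213 hit at Δt = 0.7676 (t = 2.3443), x⁻ = (-11.1880, -1.9331) → reset → x⁺ = (-9.9417, -1.3424), jump to mode 3
Mode 3: flow for 0.9250 to horizon, guard not reached → x = (-3.4121, 4.4201)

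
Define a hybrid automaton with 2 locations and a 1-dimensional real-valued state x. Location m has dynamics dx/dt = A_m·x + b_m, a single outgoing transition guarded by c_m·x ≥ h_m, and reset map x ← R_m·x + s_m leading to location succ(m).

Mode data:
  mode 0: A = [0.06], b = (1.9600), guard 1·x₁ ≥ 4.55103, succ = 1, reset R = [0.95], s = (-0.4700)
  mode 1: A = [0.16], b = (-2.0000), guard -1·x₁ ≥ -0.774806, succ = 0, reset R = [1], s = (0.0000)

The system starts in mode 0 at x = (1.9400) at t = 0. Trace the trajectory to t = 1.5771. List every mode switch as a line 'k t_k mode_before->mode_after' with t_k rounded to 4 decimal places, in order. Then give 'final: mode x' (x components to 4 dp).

1 1.2123 0->1
final: 1 3.3338

Mode 0: guard c·x = 4.5510 hit at Δt = 1.2123 (t = 1.2123), x⁻ = (4.5510) → reset → x⁺ = (3.8535), jump to mode 1
Mode 1: flow for 0.3648 to horizon, guard not reached → x = (3.3338)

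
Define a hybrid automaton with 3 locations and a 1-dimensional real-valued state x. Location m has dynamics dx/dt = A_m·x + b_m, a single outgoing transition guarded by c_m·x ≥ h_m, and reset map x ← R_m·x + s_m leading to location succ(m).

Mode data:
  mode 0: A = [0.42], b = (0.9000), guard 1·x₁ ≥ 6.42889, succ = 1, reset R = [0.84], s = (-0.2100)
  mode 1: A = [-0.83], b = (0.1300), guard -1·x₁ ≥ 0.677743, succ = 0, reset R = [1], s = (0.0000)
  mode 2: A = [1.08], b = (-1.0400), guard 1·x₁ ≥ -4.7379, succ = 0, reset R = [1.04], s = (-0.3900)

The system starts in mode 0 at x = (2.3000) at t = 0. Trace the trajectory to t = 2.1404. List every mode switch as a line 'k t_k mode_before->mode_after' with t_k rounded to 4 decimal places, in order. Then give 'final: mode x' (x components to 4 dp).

Mode 0: guard c·x = 6.4289 hit at Δt = 1.5647 (t = 1.5647), x⁻ = (6.4289) → reset → x⁺ = (5.1903), jump to mode 1
Mode 1: flow for 0.5757 to horizon, guard not reached → x = (3.2781)

1 1.5647 0->1
final: 1 3.2781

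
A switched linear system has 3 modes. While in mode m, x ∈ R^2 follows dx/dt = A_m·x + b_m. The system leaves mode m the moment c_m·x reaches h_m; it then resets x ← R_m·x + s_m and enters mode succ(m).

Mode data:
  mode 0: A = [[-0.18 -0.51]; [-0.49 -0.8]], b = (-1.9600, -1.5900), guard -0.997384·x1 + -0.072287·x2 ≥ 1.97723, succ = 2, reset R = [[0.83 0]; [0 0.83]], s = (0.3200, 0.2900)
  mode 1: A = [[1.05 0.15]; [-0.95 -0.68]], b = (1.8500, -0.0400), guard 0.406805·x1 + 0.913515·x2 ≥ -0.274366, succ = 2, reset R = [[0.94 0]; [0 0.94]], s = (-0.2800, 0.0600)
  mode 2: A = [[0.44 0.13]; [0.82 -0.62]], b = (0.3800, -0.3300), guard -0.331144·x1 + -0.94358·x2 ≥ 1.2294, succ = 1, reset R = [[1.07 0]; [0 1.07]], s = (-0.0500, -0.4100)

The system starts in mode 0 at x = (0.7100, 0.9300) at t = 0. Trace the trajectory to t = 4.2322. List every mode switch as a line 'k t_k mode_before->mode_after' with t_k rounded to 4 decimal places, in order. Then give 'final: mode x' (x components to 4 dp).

1 1.5357 0->2
2 2.0138 2->1
3 2.9720 1->2
4 3.6144 2->1
final: 1 -2.2406 0.2535

Mode 0: guard c·x = 1.9772 hit at Δt = 1.5357 (t = 1.5357), x⁻ = (-1.9324, -0.6897) → reset → x⁺ = (-1.2839, -0.2825), jump to mode 2
Mode 2: guard c·x = 1.2294 hit at Δt = 0.4781 (t = 2.0138), x⁻ = (-1.4199, -0.8046) → reset → x⁺ = (-1.5693, -1.2709), jump to mode 1
Mode 1: guard c·x = -0.2744 hit at Δt = 0.9582 (t = 2.9720), x⁻ = (-1.3621, 0.3062) → reset → x⁺ = (-1.5604, 0.3479), jump to mode 2
Mode 2: guard c·x = 1.2294 hit at Δt = 0.6424 (t = 3.6144), x⁻ = (-1.8034, -0.6700) → reset → x⁺ = (-1.9797, -1.1269), jump to mode 1
Mode 1: flow for 0.6178 to horizon, guard not reached → x = (-2.2406, 0.2535)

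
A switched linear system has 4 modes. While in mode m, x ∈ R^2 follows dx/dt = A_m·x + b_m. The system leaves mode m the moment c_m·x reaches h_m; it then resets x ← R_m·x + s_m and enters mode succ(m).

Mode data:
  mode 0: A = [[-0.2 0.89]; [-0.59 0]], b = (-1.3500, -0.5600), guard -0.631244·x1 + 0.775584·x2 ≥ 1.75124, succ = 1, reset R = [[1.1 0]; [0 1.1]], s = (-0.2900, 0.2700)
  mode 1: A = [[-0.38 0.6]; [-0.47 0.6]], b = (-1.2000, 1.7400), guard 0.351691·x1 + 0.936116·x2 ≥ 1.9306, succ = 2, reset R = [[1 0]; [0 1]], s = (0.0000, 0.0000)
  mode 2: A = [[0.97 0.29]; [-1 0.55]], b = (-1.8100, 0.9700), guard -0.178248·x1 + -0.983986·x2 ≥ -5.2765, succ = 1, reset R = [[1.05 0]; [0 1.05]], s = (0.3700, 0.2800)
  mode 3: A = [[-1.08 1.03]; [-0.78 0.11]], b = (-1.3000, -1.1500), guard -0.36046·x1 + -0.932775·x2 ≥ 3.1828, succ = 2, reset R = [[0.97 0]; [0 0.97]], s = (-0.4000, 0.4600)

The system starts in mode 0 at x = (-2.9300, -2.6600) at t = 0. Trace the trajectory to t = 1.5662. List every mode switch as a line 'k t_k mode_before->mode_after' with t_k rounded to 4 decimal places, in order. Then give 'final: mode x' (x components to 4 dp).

1 0.6791 0->1
final: 1 -4.4934 2.5085

Mode 0: guard c·x = 1.7512 hit at Δt = 0.6791 (t = 0.6791), x⁻ = (-4.6144, -1.4977) → reset → x⁺ = (-5.3658, -1.3774), jump to mode 1
Mode 1: flow for 0.8871 to horizon, guard not reached → x = (-4.4934, 2.5085)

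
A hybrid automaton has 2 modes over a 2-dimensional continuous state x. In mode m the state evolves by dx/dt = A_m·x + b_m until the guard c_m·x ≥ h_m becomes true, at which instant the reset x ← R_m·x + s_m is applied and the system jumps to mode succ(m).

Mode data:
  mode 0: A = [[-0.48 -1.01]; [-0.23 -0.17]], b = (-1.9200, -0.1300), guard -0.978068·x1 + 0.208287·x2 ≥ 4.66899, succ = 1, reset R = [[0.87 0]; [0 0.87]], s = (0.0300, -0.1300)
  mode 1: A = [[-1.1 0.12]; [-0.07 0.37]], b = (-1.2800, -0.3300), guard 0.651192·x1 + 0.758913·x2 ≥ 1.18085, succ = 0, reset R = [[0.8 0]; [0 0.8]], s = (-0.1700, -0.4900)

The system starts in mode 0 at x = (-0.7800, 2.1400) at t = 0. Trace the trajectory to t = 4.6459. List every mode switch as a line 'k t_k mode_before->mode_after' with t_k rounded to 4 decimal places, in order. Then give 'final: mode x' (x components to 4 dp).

Mode 0: guard c·x = 4.6690 hit at Δt = 1.2566 (t = 1.2566), x⁻ = (-4.2845, 2.2970) → reset → x⁺ = (-3.6975, 1.8683), jump to mode 1
Mode 1: guard c·x = 1.1808 hit at Δt = 1.3980 (t = 2.6546), x⁻ = (-1.4982, 2.8415) → reset → x⁺ = (-1.3685, 1.7832), jump to mode 0
Mode 0: guard c·x = 4.6690 hit at Δt = 1.2448 (t = 3.8994), x⁻ = (-4.3317, 2.0755) → reset → x⁺ = (-3.7386, 1.6757), jump to mode 1
Mode 1: flow for 0.7465 to horizon, guard not reached → x = (-2.1796, 2.0991)

1 1.2566 0->1
2 2.6546 1->0
3 3.8994 0->1
final: 1 -2.1796 2.0991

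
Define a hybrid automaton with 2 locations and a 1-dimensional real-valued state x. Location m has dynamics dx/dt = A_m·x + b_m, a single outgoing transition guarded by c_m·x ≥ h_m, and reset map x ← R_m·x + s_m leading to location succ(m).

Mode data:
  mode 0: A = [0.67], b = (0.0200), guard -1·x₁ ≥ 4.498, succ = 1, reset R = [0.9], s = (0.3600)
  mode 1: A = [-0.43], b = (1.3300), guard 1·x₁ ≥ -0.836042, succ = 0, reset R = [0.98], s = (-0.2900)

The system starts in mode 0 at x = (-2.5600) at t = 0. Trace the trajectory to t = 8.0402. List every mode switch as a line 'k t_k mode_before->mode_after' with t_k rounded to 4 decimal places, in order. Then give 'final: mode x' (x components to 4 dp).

1 0.8488 0->1
2 2.1180 1->0
3 4.2382 0->1
4 5.5074 1->0
5 7.6275 0->1
final: 1 -2.5856

Mode 0: guard c·x = 4.4980 hit at Δt = 0.8488 (t = 0.8488), x⁻ = (-4.4980) → reset → x⁺ = (-3.6882), jump to mode 1
Mode 1: guard c·x = -0.8360 hit at Δt = 1.2692 (t = 2.1180), x⁻ = (-0.8360) → reset → x⁺ = (-1.1093), jump to mode 0
Mode 0: guard c·x = 4.4980 hit at Δt = 2.1202 (t = 4.2382), x⁻ = (-4.4980) → reset → x⁺ = (-3.6882), jump to mode 1
Mode 1: guard c·x = -0.8360 hit at Δt = 1.2692 (t = 5.5074), x⁻ = (-0.8360) → reset → x⁺ = (-1.1093), jump to mode 0
Mode 0: guard c·x = 4.4980 hit at Δt = 2.1202 (t = 7.6275), x⁻ = (-4.4980) → reset → x⁺ = (-3.6882), jump to mode 1
Mode 1: flow for 0.4127 to horizon, guard not reached → x = (-2.5856)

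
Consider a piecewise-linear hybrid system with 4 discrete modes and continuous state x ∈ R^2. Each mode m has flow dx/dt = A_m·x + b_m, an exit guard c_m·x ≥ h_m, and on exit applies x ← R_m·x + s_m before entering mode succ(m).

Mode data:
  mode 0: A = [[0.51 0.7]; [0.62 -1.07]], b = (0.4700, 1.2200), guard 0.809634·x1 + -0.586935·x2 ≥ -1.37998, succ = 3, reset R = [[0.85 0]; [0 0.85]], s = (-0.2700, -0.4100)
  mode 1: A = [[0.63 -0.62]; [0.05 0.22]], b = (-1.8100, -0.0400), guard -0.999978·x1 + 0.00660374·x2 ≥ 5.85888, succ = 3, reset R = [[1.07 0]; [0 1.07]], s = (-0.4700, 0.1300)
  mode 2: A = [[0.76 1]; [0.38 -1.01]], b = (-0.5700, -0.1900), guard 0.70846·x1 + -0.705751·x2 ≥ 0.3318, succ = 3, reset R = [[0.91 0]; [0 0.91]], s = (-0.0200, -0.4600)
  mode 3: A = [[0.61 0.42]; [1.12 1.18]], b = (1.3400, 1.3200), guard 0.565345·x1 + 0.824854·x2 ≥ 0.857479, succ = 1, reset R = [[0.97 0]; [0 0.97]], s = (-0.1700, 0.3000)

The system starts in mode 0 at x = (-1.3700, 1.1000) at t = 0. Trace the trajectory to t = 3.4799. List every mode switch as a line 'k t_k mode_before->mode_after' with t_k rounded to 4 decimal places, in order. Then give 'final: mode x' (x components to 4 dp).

1 0.5180 0->3
2 1.3659 3->1
3 2.5440 1->3
final: 3 -10.7419 -7.0161

Mode 0: guard c·x = -1.3800 hit at Δt = 0.5180 (t = 0.5180), x⁻ = (-1.1140, 0.8145) → reset → x⁺ = (-1.2169, 0.2823), jump to mode 3
Mode 3: guard c·x = 0.8575 hit at Δt = 0.8479 (t = 1.3659), x⁻ = (-0.2863, 1.2358) → reset → x⁺ = (-0.4477, 1.4987), jump to mode 1
Mode 1: guard c·x = 5.8589 hit at Δt = 1.1781 (t = 2.5440), x⁻ = (-5.8477, 1.7075) → reset → x⁺ = (-6.7271, 1.9571), jump to mode 3
Mode 3: flow for 0.9359 to horizon, guard not reached → x = (-10.7419, -7.0161)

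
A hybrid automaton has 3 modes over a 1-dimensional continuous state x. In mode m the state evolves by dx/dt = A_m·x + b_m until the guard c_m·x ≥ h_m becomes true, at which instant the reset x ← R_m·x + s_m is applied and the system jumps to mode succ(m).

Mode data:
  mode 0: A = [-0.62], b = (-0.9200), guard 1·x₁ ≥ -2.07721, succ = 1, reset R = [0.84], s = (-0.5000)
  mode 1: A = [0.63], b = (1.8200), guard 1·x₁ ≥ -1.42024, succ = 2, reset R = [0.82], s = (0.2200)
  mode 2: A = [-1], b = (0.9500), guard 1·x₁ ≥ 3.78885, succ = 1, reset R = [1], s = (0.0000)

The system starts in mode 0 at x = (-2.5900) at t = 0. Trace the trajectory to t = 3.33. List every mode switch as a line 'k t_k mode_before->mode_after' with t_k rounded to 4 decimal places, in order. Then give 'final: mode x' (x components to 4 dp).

1 1.0046 0->1
2 2.3131 1->2
final: 2 0.2647

Mode 0: guard c·x = -2.0772 hit at Δt = 1.0046 (t = 1.0046), x⁻ = (-2.0772) → reset → x⁺ = (-2.2449), jump to mode 1
Mode 1: guard c·x = -1.4202 hit at Δt = 1.3085 (t = 2.3131), x⁻ = (-1.4202) → reset → x⁺ = (-0.9446), jump to mode 2
Mode 2: flow for 1.0169 to horizon, guard not reached → x = (0.2647)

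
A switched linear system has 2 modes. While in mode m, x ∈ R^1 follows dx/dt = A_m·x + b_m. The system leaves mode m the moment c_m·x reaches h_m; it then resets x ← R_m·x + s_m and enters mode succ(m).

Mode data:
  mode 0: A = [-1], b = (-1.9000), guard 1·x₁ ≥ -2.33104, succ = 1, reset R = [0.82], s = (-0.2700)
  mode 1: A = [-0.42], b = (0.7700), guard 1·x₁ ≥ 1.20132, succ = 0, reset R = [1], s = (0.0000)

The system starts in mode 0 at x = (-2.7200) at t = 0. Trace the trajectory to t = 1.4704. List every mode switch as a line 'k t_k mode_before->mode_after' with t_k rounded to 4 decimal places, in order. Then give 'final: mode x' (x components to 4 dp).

1 0.6431 0->1
final: 1 -1.0030

Mode 0: guard c·x = -2.3310 hit at Δt = 0.6431 (t = 0.6431), x⁻ = (-2.3310) → reset → x⁺ = (-2.1815), jump to mode 1
Mode 1: flow for 0.8273 to horizon, guard not reached → x = (-1.0030)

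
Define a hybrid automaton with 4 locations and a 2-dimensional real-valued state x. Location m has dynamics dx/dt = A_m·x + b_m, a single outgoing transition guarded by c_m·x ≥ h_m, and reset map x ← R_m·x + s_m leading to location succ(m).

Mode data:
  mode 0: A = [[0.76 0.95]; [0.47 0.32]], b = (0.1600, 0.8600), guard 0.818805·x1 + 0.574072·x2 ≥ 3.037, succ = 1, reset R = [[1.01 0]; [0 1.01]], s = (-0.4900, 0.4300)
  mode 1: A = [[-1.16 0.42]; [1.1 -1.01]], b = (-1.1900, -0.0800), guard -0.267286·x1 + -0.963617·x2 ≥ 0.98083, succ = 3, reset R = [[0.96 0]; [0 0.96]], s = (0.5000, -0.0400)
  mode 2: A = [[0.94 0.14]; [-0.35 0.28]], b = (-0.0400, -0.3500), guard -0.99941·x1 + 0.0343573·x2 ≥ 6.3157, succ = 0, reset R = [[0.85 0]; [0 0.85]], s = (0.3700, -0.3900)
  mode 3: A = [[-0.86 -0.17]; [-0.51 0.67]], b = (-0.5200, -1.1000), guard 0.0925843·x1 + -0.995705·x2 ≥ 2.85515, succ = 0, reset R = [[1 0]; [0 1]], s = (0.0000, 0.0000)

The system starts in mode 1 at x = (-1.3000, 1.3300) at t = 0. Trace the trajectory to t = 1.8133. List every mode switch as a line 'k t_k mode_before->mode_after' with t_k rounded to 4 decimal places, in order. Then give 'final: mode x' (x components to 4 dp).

Mode 1: guard c·x = 0.9808 hit at Δt = 1.5094 (t = 1.5094), x⁻ = (-1.1333, -0.7035) → reset → x⁺ = (-0.5879, -0.7154), jump to mode 3
Mode 3: flow for 0.3039 to horizon, guard not reached → x = (-0.5493, -1.1496)

1 1.5094 1->3
final: 3 -0.5493 -1.1496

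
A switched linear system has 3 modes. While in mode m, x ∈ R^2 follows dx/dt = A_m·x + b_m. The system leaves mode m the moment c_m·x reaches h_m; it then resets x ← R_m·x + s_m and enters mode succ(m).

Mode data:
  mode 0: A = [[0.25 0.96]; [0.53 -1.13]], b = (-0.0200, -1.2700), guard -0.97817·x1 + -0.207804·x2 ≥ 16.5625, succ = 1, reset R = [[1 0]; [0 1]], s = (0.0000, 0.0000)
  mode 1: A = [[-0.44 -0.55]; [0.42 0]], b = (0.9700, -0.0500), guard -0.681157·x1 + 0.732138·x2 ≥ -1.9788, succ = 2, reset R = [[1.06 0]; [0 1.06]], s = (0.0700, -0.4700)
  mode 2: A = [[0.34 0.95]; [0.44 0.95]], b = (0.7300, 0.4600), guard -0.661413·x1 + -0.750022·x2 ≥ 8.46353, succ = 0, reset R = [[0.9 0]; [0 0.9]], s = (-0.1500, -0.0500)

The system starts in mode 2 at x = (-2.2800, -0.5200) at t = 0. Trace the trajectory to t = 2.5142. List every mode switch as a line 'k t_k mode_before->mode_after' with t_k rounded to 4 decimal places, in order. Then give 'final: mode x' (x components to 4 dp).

1 1.5635 2->0
final: 0 -12.7370 -5.5024

Mode 2: guard c·x = 8.4635 hit at Δt = 1.5635 (t = 1.5635), x⁻ = (-6.4095, -5.6321) → reset → x⁺ = (-5.9186, -5.1189), jump to mode 0
Mode 0: flow for 0.9507 to horizon, guard not reached → x = (-12.7370, -5.5024)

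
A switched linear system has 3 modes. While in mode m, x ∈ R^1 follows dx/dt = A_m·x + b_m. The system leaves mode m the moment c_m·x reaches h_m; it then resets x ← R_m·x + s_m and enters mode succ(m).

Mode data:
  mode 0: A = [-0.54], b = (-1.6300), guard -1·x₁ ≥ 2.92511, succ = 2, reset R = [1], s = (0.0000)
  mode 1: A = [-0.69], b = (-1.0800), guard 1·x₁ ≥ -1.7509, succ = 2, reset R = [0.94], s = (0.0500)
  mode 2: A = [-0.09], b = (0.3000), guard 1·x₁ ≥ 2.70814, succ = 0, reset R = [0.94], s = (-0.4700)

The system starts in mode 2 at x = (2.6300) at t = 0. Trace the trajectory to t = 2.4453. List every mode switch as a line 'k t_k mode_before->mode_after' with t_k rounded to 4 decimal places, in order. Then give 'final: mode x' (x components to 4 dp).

Mode 2: guard c·x = 2.7081 hit at Δt = 1.3086 (t = 1.3086), x⁻ = (2.7081) → reset → x⁺ = (2.0757), jump to mode 0
Mode 0: flow for 1.1367 to horizon, guard not reached → x = (-0.2612)

1 1.3086 2->0
final: 0 -0.2612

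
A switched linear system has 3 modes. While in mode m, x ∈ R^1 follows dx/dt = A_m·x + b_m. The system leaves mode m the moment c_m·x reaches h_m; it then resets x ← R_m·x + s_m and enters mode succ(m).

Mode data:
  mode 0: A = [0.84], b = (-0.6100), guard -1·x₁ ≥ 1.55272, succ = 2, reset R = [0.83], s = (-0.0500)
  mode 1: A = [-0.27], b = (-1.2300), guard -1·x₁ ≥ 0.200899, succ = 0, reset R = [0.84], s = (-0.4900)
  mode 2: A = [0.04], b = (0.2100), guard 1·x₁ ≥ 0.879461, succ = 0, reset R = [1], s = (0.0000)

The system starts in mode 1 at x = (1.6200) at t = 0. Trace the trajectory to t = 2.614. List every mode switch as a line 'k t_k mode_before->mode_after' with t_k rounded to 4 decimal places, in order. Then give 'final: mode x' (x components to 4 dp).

1 1.2939 1->0
2 1.8868 0->2
final: 2 -1.2233

Mode 1: guard c·x = 0.2009 hit at Δt = 1.2939 (t = 1.2939), x⁻ = (-0.2009) → reset → x⁺ = (-0.6588), jump to mode 0
Mode 0: guard c·x = 1.5527 hit at Δt = 0.5929 (t = 1.8868), x⁻ = (-1.5527) → reset → x⁺ = (-1.3388), jump to mode 2
Mode 2: flow for 0.7272 to horizon, guard not reached → x = (-1.2233)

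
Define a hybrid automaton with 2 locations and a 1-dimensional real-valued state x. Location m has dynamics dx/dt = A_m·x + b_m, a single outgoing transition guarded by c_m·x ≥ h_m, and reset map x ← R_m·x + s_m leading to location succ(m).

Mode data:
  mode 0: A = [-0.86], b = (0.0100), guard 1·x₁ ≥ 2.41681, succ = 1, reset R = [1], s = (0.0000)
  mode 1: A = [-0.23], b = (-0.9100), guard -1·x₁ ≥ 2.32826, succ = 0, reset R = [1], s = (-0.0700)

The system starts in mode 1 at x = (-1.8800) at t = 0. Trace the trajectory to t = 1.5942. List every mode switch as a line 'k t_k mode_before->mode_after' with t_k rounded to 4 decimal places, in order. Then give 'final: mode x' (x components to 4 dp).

1 1.0573 1->0
final: 0 -1.5071

Mode 1: guard c·x = 2.3283 hit at Δt = 1.0573 (t = 1.0573), x⁻ = (-2.3283) → reset → x⁺ = (-2.3983), jump to mode 0
Mode 0: flow for 0.5369 to horizon, guard not reached → x = (-1.5071)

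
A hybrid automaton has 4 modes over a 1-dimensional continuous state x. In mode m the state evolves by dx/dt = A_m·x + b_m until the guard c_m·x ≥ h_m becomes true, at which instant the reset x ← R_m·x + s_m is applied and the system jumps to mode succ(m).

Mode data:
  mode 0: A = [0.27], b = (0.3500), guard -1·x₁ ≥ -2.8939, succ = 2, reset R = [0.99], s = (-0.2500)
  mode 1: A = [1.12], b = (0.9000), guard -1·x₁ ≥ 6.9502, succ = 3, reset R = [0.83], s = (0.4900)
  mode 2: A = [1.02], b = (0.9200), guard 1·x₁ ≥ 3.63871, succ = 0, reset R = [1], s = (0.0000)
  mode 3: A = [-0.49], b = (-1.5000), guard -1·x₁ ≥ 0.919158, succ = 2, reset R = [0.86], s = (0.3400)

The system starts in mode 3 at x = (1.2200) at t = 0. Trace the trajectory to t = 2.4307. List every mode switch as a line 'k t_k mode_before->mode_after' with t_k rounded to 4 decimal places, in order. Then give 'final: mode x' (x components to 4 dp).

Mode 3: guard c·x = 0.9192 hit at Δt = 1.4132 (t = 1.4132), x⁻ = (-0.9192) → reset → x⁺ = (-0.4505), jump to mode 2
Mode 2: flow for 1.0175 to horizon, guard not reached → x = (0.3726)

1 1.4132 3->2
final: 2 0.3726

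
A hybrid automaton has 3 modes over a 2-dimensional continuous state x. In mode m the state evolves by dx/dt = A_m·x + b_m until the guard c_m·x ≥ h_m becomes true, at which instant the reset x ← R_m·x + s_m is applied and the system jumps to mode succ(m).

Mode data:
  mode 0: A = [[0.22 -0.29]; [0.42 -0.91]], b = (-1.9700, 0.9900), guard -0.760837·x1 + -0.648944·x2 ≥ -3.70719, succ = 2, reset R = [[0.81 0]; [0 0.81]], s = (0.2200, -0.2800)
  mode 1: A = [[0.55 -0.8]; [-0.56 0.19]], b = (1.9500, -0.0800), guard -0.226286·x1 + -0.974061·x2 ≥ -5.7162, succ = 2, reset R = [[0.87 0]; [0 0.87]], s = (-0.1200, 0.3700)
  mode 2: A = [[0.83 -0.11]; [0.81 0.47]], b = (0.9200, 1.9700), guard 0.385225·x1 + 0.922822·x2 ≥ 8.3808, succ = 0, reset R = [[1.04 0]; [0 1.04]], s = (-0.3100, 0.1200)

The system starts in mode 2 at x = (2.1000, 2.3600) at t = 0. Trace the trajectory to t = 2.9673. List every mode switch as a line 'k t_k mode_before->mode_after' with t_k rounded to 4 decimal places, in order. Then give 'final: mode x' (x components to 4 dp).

Mode 2: guard c·x = 8.3808 hit at Δt = 0.7385 (t = 0.7385), x⁻ = (4.3298, 7.2743) → reset → x⁺ = (4.1930, 7.6852), jump to mode 0
Mode 0: guard c·x = -3.7072 hit at Δt = 0.9939 (t = 1.7324), x⁻ = (1.1050, 4.4172) → reset → x⁺ = (1.1150, 3.2979), jump to mode 2
Mode 2: guard c·x = 8.3808 hit at Δt = 0.7910 (t = 2.5234), x⁻ = (2.5410, 8.0210) → reset → x⁺ = (2.3326, 8.4618), jump to mode 0
Mode 0: flow for 0.4439 to horizon, guard not reached → x = (0.6641, 6.2310)

1 0.7385 2->0
2 1.7324 0->2
3 2.5234 2->0
final: 0 0.6641 6.2310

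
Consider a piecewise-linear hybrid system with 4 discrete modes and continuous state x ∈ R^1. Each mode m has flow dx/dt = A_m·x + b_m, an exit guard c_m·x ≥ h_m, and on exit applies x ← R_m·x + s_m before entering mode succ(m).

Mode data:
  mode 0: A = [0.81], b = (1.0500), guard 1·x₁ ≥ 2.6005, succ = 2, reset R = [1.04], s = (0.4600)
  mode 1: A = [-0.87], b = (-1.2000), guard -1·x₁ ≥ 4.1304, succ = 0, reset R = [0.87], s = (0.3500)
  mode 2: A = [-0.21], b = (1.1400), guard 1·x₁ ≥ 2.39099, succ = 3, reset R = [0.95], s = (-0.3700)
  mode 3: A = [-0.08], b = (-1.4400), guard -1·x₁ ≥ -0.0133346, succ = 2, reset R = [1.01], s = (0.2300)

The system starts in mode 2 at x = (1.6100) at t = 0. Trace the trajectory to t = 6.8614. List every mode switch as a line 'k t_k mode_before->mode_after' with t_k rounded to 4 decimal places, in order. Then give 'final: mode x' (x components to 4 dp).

1 1.0896 2->3
2 2.3356 3->2
3 4.8819 2->3
4 6.1279 3->2
final: 2 0.9837

Mode 2: guard c·x = 2.3910 hit at Δt = 1.0896 (t = 1.0896), x⁻ = (2.3910) → reset → x⁺ = (1.9014), jump to mode 3
Mode 3: guard c·x = -0.0133 hit at Δt = 1.2460 (t = 2.3356), x⁻ = (0.0133) → reset → x⁺ = (0.2435), jump to mode 2
Mode 2: guard c·x = 2.3910 hit at Δt = 2.5463 (t = 4.8819), x⁻ = (2.3910) → reset → x⁺ = (1.9014), jump to mode 3
Mode 3: guard c·x = -0.0133 hit at Δt = 1.2460 (t = 6.1279), x⁻ = (0.0133) → reset → x⁺ = (0.2435), jump to mode 2
Mode 2: flow for 0.7335 to horizon, guard not reached → x = (0.9837)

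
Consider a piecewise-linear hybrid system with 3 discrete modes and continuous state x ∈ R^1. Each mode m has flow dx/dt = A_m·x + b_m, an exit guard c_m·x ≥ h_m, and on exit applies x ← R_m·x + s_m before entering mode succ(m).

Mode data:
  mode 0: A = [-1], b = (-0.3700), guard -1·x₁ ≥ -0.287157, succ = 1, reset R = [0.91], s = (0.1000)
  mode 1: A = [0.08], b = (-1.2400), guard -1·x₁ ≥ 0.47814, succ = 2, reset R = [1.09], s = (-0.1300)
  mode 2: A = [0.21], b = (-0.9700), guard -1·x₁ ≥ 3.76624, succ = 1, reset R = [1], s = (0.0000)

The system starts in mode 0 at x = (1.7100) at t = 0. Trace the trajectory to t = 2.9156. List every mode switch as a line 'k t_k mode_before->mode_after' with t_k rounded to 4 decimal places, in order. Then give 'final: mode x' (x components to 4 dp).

Mode 0: guard c·x = -0.2872 hit at Δt = 1.1522 (t = 1.1522), x⁻ = (0.2872) → reset → x⁺ = (0.3613), jump to mode 1
Mode 1: guard c·x = 0.4781 hit at Δt = 0.6746 (t = 1.8268), x⁻ = (-0.4781) → reset → x⁺ = (-0.6512), jump to mode 2
Mode 2: flow for 1.0888 to horizon, guard not reached → x = (-2.0051)

1 1.1522 0->1
2 1.8268 1->2
final: 2 -2.0051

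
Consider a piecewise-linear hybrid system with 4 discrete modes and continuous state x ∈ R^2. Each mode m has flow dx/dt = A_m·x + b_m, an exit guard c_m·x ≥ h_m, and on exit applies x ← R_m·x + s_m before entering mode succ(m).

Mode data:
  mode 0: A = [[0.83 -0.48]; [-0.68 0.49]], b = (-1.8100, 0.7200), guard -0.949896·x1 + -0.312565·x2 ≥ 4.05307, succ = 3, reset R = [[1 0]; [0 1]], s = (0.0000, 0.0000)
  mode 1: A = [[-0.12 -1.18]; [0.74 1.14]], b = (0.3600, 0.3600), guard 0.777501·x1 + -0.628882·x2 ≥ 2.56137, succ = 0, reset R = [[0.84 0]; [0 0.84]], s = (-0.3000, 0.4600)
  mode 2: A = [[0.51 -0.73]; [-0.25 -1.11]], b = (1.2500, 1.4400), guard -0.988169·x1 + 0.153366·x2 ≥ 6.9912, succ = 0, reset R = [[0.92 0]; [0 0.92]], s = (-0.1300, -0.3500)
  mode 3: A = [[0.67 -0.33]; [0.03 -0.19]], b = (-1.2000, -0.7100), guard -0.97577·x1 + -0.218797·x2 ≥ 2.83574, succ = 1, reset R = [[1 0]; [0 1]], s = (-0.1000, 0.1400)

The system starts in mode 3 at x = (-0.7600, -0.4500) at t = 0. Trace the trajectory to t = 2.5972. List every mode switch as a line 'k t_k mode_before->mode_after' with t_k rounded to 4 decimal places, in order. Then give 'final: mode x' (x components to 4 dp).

Mode 3: guard c·x = 2.8357 hit at Δt = 0.9349 (t = 0.9349), x⁻ = (-2.6757, -1.0276) → reset → x⁺ = (-2.7757, -0.8876), jump to mode 1
Mode 1: guard c·x = 2.5614 hit at Δt = 0.8854 (t = 1.8203), x⁻ = (0.1199, -3.9247) → reset → x⁺ = (-0.1993, -2.8367), jump to mode 0
Mode 0: flow for 0.7769 to horizon, guard not reached → x = (-0.7814, -3.1798)

1 0.9349 3->1
2 1.8203 1->0
final: 0 -0.7814 -3.1798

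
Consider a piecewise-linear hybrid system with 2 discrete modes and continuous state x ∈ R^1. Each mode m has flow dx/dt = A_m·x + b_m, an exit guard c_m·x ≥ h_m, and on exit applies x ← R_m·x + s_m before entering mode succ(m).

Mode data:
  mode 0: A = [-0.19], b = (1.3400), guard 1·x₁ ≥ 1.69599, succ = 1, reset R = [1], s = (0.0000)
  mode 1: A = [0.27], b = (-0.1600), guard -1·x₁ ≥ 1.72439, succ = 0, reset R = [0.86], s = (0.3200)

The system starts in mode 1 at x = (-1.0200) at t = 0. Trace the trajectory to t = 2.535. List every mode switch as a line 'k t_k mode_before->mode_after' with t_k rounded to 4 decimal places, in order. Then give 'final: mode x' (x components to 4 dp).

Mode 1: guard c·x = 1.7244 hit at Δt = 1.3423 (t = 1.3423), x⁻ = (-1.7244) → reset → x⁺ = (-1.1630), jump to mode 0
Mode 0: flow for 1.1927 to horizon, guard not reached → x = (0.5029)

1 1.3423 1->0
final: 0 0.5029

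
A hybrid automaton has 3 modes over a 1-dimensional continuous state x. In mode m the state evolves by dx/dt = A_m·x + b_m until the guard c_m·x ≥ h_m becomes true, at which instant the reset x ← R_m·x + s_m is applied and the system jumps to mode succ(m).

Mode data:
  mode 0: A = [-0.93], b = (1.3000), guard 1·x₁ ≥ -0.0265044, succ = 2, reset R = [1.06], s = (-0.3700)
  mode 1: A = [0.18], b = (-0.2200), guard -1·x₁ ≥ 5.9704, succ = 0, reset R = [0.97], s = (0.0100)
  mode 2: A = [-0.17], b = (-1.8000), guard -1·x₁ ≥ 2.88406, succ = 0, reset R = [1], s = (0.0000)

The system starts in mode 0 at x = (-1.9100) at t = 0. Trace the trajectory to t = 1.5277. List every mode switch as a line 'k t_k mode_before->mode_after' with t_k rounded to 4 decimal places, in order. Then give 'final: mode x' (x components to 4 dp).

Mode 0: guard c·x = -0.0265 hit at Δt = 0.9060 (t = 0.9060), x⁻ = (-0.0265) → reset → x⁺ = (-0.3981), jump to mode 2
Mode 2: flow for 0.6217 to horizon, guard not reached → x = (-1.4201)

1 0.9060 0->2
final: 2 -1.4201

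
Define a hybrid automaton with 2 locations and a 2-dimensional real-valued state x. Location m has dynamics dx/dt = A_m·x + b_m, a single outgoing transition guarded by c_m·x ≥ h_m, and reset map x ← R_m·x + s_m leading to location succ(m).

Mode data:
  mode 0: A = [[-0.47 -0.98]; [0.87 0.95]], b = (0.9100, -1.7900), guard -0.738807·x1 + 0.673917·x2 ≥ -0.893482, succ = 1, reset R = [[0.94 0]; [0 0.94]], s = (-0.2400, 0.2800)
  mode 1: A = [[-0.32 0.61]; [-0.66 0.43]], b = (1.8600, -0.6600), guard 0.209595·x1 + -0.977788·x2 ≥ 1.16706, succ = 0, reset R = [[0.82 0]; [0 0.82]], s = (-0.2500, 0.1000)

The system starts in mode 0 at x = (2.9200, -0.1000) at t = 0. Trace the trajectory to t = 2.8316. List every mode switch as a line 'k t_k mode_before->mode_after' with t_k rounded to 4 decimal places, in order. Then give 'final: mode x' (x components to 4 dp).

Mode 0: guard c·x = -0.8935 hit at Δt = 1.2834 (t = 1.2834), x⁻ = (2.0572, 0.9295) → reset → x⁺ = (1.6938, 1.1537), jump to mode 1
Mode 1: guard c·x = 1.1671 hit at Δt = 0.8480 (t = 2.1314), x⁻ = (2.8313, -0.5867) → reset → x⁺ = (2.0717, -0.3811), jump to mode 0
Mode 0: flow for 0.7002 to horizon, guard not reached → x = (2.3341, -0.6341)

1 1.2834 0->1
2 2.1314 1->0
final: 0 2.3341 -0.6341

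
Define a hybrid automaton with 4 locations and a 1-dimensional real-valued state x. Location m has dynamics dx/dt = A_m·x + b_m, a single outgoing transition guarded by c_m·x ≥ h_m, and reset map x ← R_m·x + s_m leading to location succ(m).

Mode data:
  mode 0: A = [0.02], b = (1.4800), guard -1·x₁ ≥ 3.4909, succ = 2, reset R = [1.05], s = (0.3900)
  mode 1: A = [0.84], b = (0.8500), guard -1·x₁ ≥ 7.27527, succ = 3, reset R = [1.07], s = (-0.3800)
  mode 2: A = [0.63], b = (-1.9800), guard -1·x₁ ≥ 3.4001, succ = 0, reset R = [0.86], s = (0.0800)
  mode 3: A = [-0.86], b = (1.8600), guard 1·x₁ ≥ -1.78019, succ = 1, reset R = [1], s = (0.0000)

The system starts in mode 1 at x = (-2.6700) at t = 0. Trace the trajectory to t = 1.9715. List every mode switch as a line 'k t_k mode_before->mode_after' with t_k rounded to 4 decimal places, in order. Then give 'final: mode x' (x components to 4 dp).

1 1.5822 1->3
final: 3 -5.2262

Mode 1: guard c·x = 7.2753 hit at Δt = 1.5822 (t = 1.5822), x⁻ = (-7.2753) → reset → x⁺ = (-8.1645), jump to mode 3
Mode 3: flow for 0.3893 to horizon, guard not reached → x = (-5.2262)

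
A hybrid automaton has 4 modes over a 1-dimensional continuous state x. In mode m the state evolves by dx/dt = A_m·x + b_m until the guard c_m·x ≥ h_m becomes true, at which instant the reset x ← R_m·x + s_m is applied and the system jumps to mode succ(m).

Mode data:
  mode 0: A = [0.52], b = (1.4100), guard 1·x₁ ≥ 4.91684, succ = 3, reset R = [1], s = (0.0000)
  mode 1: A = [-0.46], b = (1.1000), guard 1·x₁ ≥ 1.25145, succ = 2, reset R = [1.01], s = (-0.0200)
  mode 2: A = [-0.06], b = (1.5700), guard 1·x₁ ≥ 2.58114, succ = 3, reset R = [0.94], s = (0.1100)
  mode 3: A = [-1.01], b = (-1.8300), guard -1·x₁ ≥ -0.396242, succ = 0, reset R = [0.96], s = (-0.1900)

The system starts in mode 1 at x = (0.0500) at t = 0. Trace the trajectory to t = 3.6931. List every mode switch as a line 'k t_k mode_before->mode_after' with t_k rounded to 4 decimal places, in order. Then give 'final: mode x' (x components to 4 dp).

Mode 1: guard c·x = 1.2514 hit at Δt = 1.5648 (t = 1.5648), x⁻ = (1.2514) → reset → x⁺ = (1.2440), jump to mode 2
Mode 2: guard c·x = 2.5811 hit at Δt = 0.9191 (t = 2.4839), x⁻ = (2.5811) → reset → x⁺ = (2.5363), jump to mode 3
Mode 3: guard c·x = -0.3962 hit at Δt = 0.6709 (t = 3.1548), x⁻ = (0.3962) → reset → x⁺ = (0.1904), jump to mode 0
Mode 0: flow for 0.5383 to horizon, guard not reached → x = (1.1278)

1 1.5648 1->2
2 2.4839 2->3
3 3.1548 3->0
final: 0 1.1278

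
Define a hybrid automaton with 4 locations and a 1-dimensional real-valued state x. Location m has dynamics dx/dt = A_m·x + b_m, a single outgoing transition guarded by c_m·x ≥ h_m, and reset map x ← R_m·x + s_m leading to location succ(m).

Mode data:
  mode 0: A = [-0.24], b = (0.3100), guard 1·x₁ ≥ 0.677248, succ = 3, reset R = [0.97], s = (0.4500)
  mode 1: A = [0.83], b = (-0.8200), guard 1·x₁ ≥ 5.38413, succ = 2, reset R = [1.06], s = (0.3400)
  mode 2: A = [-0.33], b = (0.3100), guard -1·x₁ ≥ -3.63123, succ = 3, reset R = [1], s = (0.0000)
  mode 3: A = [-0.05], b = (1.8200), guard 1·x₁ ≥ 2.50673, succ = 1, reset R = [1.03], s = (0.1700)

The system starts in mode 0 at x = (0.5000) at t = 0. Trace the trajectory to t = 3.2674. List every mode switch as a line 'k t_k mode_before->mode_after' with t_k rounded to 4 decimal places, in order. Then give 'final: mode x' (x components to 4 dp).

Mode 0: guard c·x = 0.6772 hit at Δt = 1.0561 (t = 1.0561), x⁻ = (0.6772) → reset → x⁺ = (1.1069), jump to mode 3
Mode 3: guard c·x = 2.5067 hit at Δt = 0.8094 (t = 1.8655), x⁻ = (2.5067) → reset → x⁺ = (2.7519), jump to mode 1
Mode 1: guard c·x = 5.3841 hit at Δt = 1.1002 (t = 2.9657), x⁻ = (5.3841) → reset → x⁺ = (6.0472), jump to mode 2
Mode 2: flow for 0.3017 to horizon, guard not reached → x = (5.5631)

1 1.0561 0->3
2 1.8655 3->1
3 2.9657 1->2
final: 2 5.5631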